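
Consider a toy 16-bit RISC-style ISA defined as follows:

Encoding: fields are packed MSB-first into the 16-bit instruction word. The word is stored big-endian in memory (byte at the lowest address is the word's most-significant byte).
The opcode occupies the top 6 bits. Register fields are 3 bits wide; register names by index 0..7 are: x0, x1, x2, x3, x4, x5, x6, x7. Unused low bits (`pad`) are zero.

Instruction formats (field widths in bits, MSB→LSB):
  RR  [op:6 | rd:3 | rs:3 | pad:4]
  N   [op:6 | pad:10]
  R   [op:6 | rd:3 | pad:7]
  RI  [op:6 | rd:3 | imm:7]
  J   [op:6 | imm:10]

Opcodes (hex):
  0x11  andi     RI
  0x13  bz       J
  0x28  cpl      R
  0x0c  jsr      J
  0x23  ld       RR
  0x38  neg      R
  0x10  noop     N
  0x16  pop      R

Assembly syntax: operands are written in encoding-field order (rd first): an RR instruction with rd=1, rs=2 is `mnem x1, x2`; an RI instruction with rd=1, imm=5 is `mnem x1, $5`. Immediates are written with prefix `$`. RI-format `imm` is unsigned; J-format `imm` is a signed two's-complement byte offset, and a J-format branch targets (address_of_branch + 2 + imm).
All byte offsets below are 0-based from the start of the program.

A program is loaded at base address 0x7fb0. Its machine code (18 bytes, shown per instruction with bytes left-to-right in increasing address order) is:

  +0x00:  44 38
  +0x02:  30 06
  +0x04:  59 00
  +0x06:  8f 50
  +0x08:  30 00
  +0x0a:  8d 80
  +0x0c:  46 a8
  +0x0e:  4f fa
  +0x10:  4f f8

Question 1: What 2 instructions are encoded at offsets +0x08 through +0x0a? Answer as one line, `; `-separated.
jsr $0; ld x3, x0

+0x08: 30 00 ⇒ word 0x3000 (big)
  opcode bits[15:10]=0xc: jsr/J
  imm: (w>>0)&0x3ff=0x0 → $0
+0x0a: 8d 80 ⇒ word 0x8d80 (big)
  opcode bits[15:10]=0x23: ld/RR
  rd: (w>>7)&0x7=0x3 → x3
  rs: (w>>4)&0x7=0x0 → x0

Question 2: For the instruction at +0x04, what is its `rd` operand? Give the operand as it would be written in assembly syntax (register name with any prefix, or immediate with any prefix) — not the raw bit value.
off 0x04: read 59 00 as big → 0x5900
  opcode bits[15:10]=0x16: pop/R
  [9:7] rd=2 = x2

x2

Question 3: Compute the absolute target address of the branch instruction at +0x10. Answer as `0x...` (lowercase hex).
0x7fba

@+10  big-endian(4f f8) = 0x4ff8
  top 6b → 0x13 → bz [J]
  imm: (w>>0)&0x3ff=0x3f8 (s10→-8) → $-8
  target = base 0x7fb0 + off 0x10 + 2 + imm -8 = 0x7fba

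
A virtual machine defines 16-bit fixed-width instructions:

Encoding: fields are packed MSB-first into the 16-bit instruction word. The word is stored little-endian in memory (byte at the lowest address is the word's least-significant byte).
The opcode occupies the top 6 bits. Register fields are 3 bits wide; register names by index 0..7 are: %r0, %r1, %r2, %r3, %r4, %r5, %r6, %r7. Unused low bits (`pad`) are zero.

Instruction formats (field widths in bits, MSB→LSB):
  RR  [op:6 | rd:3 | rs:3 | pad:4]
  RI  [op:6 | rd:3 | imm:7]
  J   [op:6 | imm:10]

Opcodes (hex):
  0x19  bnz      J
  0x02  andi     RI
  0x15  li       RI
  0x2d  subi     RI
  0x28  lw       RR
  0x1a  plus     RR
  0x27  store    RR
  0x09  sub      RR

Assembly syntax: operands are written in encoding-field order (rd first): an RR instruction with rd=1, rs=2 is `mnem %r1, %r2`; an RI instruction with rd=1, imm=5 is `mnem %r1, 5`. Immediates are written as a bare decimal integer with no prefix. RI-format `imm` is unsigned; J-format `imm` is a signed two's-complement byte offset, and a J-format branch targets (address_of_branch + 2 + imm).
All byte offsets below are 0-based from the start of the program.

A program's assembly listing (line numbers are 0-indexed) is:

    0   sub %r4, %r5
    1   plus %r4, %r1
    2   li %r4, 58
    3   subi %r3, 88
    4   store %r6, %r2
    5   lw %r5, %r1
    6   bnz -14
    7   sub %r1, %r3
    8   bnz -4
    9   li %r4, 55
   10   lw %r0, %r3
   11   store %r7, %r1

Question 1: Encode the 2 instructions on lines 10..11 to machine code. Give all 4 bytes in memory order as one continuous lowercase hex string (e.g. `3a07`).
30a0909f

10. lw fields op=0x28:6|rd=0:3|rs=3:3|pad=0:4 → word a030h → 30 a0
11. store fields op=0x27:6|rd=7:3|rs=1:3|pad=0:4 → word 9f90h → 90 9f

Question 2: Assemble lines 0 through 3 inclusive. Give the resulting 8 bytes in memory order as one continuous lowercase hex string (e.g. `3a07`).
5026106a3a56d8b5

line 0 (sub): pack op=0x9:6|rd=4:3|rs=5:3|pad=0:4 = 0x2650; little→ 50 26
line 1 (plus): pack op=0x1a:6|rd=4:3|rs=1:3|pad=0:4 = 0x6a10; little→ 10 6a
line 2 (li): pack op=0x15:6|rd=4:3|imm=58:7 = 0x563a; little→ 3a 56
line 3 (subi): pack op=0x2d:6|rd=3:3|imm=88:7 = 0xb5d8; little→ d8 b5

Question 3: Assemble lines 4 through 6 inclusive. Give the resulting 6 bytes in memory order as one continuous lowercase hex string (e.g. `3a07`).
209f90a2f267

L4: store op=0x27:6|rd=6:3|rs=2:3|pad=0:4 ⇒ 0x9f20 ⇒ little 20 9f
L5: lw op=0x28:6|rd=5:3|rs=1:3|pad=0:4 ⇒ 0xa290 ⇒ little 90 a2
L6: bnz op=0x19:6|imm=-14:10 ⇒ 0x67f2 ⇒ little f2 67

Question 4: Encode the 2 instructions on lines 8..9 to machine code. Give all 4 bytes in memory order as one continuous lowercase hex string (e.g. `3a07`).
fc673756

line 8 (bnz): pack op=0x19:6|imm=-4:10 = 0x67fc; little→ fc 67
line 9 (li): pack op=0x15:6|rd=4:3|imm=55:7 = 0x5637; little→ 37 56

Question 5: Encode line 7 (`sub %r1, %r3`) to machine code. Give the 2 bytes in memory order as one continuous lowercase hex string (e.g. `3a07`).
b024

7. sub fields op=0x9:6|rd=1:3|rs=3:3|pad=0:4 → word 24b0h → b0 24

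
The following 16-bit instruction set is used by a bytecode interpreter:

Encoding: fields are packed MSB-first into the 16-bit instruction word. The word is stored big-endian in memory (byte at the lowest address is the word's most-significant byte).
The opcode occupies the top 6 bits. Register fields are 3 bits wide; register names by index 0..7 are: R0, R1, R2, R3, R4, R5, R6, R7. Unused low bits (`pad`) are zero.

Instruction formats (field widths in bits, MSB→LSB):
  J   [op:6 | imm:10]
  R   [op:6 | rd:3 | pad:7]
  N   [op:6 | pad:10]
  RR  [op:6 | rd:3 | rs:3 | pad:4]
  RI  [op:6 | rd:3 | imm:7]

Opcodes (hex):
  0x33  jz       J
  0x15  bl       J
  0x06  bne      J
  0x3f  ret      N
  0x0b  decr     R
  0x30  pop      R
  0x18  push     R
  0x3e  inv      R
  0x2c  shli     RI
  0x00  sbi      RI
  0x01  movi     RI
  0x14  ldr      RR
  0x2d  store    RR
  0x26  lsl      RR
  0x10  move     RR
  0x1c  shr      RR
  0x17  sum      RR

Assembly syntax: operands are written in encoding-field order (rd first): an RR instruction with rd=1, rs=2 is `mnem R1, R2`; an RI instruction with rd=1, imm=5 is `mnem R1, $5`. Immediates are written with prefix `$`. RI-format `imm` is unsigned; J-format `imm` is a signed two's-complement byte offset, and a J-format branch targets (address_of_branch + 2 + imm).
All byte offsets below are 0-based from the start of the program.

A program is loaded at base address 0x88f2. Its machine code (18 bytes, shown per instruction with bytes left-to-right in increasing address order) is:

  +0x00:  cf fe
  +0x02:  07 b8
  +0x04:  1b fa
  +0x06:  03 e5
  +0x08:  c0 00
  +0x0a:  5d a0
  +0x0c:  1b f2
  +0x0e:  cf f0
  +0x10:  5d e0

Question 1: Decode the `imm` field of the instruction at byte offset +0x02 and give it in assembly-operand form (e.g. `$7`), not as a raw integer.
+0x02: 07 b8 ⇒ word 0x07b8 (big)
  op=0x07b8>>10=0x1 ⇒ movi (RI)
  rd@[9:7]=0x7 ⇒ R7
  imm@[6:0]=0x38 ⇒ $56

$56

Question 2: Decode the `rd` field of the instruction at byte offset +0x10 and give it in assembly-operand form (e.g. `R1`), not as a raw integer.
[10] 5d e0 → 0x5de0
  op=0x5de0>>10=0x17 ⇒ sum (RR)
  rd@[9:7]=0x3 ⇒ R3
  rs@[6:4]=0x6 ⇒ R6

R3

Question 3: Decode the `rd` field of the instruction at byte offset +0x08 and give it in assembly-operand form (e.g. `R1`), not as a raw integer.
R0

@+08  big-endian(c0 00) = 0xc000
  op=0xc000>>10=0x30 ⇒ pop (R)
  [9:7] rd=0 = R0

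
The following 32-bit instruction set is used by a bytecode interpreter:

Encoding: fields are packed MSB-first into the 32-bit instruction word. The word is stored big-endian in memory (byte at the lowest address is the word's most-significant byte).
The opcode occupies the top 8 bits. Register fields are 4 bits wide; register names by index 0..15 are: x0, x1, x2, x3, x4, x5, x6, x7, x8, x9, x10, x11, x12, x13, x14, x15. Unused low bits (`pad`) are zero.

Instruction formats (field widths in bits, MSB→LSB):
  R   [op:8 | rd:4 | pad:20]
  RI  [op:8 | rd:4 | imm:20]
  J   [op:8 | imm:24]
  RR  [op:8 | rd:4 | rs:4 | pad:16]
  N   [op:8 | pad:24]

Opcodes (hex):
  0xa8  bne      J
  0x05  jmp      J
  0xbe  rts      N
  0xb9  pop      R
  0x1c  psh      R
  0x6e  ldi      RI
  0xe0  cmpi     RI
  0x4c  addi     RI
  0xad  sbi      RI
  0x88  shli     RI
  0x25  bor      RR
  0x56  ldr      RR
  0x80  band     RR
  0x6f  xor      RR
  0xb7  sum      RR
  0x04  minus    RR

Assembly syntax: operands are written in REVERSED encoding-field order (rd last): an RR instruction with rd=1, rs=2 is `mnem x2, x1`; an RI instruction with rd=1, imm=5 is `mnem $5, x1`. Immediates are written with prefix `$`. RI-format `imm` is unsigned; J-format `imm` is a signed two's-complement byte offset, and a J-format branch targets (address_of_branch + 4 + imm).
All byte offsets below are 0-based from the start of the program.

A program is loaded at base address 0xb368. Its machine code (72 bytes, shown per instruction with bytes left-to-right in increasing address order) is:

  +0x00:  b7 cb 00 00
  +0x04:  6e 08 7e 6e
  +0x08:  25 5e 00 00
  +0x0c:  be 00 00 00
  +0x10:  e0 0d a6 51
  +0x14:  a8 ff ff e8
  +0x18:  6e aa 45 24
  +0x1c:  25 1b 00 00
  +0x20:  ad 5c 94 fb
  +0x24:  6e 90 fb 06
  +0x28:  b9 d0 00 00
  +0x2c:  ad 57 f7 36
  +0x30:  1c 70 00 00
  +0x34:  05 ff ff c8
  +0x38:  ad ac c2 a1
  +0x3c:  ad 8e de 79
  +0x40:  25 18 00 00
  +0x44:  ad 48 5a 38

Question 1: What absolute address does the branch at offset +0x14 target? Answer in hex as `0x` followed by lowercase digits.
0xb368

+0x14: a8 ff ff e8 ⇒ word 0xa8ffffe8 (big)
  opcode bits[31:24]=0xa8: bne/J
  imm@[23:0]=0xffffe8 (s24→-24) ⇒ $-24
  target = base 0xb368 + off 0x14 + 4 + imm -24 = 0xb368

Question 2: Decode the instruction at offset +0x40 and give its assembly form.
bor x8, x1

off 0x40: read 25 18 00 00 as big → 0x25180000
  opcode bits[31:24]=0x25: bor/RR
  [23:20] rd=1 = x1
  [19:16] rs=8 = x8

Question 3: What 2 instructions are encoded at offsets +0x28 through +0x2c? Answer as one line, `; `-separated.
[28] b9 d0 00 00 → 0xb9d00000
  op=0xb9d00000>>24=0xb9 ⇒ pop (R)
  rd@[23:20]=0xd ⇒ x13
[2c] ad 57 f7 36 → 0xad57f736
  op=0xad57f736>>24=0xad ⇒ sbi (RI)
  rd@[23:20]=0x5 ⇒ x5
  imm@[19:0]=0x7f736 ⇒ $522038

pop x13; sbi $522038, x5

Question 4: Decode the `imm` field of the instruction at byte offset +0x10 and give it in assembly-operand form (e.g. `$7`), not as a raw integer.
off 0x10: read e0 0d a6 51 as big → 0xe00da651
  op=0xe00da651>>24=0xe0 ⇒ cmpi (RI)
  rd@[23:20]=0x0 ⇒ x0
  imm@[19:0]=0xda651 ⇒ $894545

$894545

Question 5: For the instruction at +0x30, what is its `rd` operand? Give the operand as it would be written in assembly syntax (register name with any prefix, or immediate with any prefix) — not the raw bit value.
off 0x30: read 1c 70 00 00 as big → 0x1c700000
  opcode bits[31:24]=0x1c: psh/R
  [23:20] rd=7 = x7

x7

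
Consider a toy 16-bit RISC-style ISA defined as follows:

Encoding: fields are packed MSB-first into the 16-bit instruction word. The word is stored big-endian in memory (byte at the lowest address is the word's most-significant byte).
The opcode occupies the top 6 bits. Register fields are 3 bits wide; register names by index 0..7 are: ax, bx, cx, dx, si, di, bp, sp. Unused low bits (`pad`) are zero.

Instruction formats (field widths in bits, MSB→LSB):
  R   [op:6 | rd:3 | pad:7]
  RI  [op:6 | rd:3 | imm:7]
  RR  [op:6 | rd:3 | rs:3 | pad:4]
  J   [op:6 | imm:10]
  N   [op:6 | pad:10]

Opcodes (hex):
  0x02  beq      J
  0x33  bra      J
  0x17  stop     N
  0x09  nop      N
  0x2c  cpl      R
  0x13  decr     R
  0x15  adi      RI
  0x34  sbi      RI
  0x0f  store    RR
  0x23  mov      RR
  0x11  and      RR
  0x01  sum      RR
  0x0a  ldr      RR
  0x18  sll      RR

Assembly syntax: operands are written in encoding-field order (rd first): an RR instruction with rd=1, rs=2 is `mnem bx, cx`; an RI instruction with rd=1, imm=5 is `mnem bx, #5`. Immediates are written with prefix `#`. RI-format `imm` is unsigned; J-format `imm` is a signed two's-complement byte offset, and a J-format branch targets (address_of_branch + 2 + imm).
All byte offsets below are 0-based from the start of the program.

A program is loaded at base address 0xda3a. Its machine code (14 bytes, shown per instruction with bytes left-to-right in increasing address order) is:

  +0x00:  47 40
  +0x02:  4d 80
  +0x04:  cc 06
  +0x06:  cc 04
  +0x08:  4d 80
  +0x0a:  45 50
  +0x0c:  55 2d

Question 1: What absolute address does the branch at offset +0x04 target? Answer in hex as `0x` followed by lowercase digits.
0xda46

[04] cc 06 → 0xcc06
  op=0xcc06>>10=0x33 ⇒ bra (J)
  [9:0] imm=6 = #6
  target = base 0xda3a + off 0x04 + 2 + imm 6 = 0xda46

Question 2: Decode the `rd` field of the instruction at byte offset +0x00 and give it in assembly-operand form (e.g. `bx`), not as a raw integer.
bp

@+00  big-endian(47 40) = 0x4740
  op=0x4740>>10=0x11 ⇒ and (RR)
  rd: (w>>7)&0x7=0x6 → bp
  rs: (w>>4)&0x7=0x4 → si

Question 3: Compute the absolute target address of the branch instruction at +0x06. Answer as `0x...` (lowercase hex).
0xda46

@+06  big-endian(cc 04) = 0xcc04
  top 6b → 0x33 → bra [J]
  imm@[9:0]=0x4 ⇒ #4
  target = base 0xda3a + off 0x06 + 2 + imm 4 = 0xda46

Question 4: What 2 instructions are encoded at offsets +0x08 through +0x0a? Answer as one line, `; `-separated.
@+08  big-endian(4d 80) = 0x4d80
  op=0x4d80>>10=0x13 ⇒ decr (R)
  rd: (w>>7)&0x7=0x3 → dx
@+0a  big-endian(45 50) = 0x4550
  op=0x4550>>10=0x11 ⇒ and (RR)
  rd: (w>>7)&0x7=0x2 → cx
  rs: (w>>4)&0x7=0x5 → di

decr dx; and cx, di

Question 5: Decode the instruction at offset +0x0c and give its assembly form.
+0x0c: 55 2d ⇒ word 0x552d (big)
  opcode bits[15:10]=0x15: adi/RI
  rd: (w>>7)&0x7=0x2 → cx
  imm: (w>>0)&0x7f=0x2d → #45

adi cx, #45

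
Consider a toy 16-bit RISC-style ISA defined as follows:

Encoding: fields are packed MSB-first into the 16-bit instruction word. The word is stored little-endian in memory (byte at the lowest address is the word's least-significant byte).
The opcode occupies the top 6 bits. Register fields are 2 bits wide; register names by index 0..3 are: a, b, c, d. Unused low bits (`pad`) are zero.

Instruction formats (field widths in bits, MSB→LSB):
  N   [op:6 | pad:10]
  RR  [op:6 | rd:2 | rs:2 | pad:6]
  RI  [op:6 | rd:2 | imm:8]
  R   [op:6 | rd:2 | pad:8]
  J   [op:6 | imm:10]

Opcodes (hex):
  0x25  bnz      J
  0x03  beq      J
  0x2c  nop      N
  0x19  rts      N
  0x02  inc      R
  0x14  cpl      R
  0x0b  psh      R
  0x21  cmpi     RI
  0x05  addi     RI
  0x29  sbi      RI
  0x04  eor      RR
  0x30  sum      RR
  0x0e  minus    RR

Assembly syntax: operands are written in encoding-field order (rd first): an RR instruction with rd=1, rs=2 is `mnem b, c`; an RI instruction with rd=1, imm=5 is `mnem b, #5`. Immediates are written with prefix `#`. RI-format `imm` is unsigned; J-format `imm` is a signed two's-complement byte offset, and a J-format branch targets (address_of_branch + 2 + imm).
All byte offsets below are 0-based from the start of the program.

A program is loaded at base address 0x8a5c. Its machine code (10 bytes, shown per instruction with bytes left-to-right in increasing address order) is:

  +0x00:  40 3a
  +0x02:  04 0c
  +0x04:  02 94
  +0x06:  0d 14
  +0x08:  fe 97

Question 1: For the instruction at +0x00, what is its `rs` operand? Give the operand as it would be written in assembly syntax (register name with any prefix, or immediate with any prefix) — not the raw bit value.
+0x00: 40 3a ⇒ word 0x3a40 (little)
  op=0x3a40>>10=0xe ⇒ minus (RR)
  rd@[9:8]=0x2 ⇒ c
  rs@[7:6]=0x1 ⇒ b

b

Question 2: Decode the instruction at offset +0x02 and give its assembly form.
+0x02: 04 0c ⇒ word 0x0c04 (little)
  op=0x0c04>>10=0x3 ⇒ beq (J)
  imm@[9:0]=0x4 ⇒ #4

beq #4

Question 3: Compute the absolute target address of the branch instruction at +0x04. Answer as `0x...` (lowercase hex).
@+04  little-endian(02 94) = 0x9402
  op=0x9402>>10=0x25 ⇒ bnz (J)
  [9:0] imm=2 = #2
  target = base 0x8a5c + off 0x04 + 2 + imm 2 = 0x8a64

0x8a64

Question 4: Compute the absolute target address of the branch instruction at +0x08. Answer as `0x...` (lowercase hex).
[08] fe 97 → 0x97fe
  op=0x97fe>>10=0x25 ⇒ bnz (J)
  imm@[9:0]=0x3fe (s10→-2) ⇒ #-2
  target = base 0x8a5c + off 0x08 + 2 + imm -2 = 0x8a64

0x8a64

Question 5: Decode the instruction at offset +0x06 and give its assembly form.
[06] 0d 14 → 0x140d
  top 6b → 0x5 → addi [RI]
  rd: (w>>8)&0x3=0x0 → a
  imm: (w>>0)&0xff=0xd → #13

addi a, #13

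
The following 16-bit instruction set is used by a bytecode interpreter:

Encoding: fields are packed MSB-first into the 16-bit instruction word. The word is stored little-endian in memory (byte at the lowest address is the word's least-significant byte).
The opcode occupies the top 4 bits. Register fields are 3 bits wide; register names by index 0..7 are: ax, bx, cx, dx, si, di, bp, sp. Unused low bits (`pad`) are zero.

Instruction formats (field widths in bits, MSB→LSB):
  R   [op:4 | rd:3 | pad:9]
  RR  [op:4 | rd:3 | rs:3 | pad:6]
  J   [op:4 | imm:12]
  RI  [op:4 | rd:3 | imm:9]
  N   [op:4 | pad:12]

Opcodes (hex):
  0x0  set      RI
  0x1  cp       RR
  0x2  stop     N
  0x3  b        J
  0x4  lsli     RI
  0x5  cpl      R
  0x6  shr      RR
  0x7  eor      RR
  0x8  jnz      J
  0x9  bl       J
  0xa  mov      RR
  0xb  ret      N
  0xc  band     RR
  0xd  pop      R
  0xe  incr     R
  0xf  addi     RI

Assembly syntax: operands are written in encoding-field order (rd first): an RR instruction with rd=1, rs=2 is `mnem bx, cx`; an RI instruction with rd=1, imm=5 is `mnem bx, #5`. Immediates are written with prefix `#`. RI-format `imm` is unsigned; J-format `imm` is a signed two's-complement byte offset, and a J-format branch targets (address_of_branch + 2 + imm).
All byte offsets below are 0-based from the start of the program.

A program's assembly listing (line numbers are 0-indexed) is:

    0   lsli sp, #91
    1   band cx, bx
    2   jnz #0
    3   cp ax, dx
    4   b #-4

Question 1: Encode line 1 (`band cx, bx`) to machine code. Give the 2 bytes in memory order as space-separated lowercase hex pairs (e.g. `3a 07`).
40 c4

1. band fields op=0xc:4|rd=2:3|rs=1:3|pad=0:6 → word c440h → 40 c4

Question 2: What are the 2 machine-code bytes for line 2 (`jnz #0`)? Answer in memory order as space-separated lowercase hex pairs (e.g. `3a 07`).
00 80

L2: jnz op=0x8:4|imm=0:12 ⇒ 0x8000 ⇒ little 00 80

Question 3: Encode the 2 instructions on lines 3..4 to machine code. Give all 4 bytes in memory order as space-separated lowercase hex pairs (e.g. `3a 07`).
c0 10 fc 3f

line 3 (cp): pack op=0x1:4|rd=0:3|rs=3:3|pad=0:6 = 0x10c0; little→ c0 10
line 4 (b): pack op=0x3:4|imm=-4:12 = 0x3ffc; little→ fc 3f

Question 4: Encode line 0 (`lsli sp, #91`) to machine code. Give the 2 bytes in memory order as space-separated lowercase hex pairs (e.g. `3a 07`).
5b 4e

L0: lsli op=0x4:4|rd=7:3|imm=91:9 ⇒ 0x4e5b ⇒ little 5b 4e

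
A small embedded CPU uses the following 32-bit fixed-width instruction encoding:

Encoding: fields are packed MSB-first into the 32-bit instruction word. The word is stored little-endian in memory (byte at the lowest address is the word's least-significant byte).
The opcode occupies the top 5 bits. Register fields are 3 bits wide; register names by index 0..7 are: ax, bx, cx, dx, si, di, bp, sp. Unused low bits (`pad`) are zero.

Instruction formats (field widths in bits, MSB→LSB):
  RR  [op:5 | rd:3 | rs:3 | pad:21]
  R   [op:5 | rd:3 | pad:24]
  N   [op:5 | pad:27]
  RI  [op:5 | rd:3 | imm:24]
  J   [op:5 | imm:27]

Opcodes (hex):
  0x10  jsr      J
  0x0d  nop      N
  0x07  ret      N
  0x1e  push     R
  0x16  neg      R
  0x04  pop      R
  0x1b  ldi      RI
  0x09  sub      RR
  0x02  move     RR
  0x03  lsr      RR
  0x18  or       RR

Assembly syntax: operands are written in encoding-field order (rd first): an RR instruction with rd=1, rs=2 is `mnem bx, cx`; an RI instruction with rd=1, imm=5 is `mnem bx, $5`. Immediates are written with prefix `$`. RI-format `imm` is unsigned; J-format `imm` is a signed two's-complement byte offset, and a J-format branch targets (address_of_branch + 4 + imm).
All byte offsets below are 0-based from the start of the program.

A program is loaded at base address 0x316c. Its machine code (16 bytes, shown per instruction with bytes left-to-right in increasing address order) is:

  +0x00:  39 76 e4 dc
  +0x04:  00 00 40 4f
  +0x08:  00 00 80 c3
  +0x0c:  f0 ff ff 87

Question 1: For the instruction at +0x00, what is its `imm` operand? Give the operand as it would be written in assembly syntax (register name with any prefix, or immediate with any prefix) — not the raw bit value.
$14972473

+0x00: 39 76 e4 dc ⇒ word 0xdce47639 (little)
  opcode bits[31:27]=0x1b: ldi/RI
  [26:24] rd=4 = si
  [23:0] imm=14972473 = $14972473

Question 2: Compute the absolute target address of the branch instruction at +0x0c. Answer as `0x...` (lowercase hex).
0x316c

@+0c  little-endian(f0 ff ff 87) = 0x87fffff0
  opcode bits[31:27]=0x10: jsr/J
  imm: (w>>0)&0x7ffffff=0x7fffff0 (s27→-16) → $-16
  target = base 0x316c + off 0x0c + 4 + imm -16 = 0x316c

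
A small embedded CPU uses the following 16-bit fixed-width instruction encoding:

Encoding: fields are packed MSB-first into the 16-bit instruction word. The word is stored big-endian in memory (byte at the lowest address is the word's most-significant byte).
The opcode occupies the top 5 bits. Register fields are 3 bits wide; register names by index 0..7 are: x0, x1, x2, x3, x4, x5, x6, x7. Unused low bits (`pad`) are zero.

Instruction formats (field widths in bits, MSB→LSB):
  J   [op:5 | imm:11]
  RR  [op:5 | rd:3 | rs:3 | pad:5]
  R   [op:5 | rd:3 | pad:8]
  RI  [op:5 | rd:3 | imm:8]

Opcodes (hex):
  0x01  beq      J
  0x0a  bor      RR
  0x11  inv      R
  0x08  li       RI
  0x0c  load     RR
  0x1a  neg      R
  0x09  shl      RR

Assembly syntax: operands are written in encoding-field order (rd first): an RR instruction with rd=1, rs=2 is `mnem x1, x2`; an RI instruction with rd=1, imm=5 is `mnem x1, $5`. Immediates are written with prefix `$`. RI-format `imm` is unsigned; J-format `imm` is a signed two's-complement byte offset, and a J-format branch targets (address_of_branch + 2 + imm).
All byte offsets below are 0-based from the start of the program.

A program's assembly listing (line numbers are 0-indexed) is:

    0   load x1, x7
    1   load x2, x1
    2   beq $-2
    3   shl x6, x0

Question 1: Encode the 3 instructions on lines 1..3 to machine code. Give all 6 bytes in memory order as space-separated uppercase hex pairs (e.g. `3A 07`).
line 1 (load): pack op=0xc:5|rd=2:3|rs=1:3|pad=0:5 = 0x6220; big→ 62 20
line 2 (beq): pack op=0x1:5|imm=-2:11 = 0x0ffe; big→ 0f fe
line 3 (shl): pack op=0x9:5|rd=6:3|rs=0:3|pad=0:5 = 0x4e00; big→ 4e 00

62 20 0F FE 4E 00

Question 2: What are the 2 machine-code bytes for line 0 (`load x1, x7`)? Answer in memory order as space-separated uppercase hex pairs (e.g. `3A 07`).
0. load fields op=0xc:5|rd=1:3|rs=7:3|pad=0:5 → word 61e0h → 61 e0

61 E0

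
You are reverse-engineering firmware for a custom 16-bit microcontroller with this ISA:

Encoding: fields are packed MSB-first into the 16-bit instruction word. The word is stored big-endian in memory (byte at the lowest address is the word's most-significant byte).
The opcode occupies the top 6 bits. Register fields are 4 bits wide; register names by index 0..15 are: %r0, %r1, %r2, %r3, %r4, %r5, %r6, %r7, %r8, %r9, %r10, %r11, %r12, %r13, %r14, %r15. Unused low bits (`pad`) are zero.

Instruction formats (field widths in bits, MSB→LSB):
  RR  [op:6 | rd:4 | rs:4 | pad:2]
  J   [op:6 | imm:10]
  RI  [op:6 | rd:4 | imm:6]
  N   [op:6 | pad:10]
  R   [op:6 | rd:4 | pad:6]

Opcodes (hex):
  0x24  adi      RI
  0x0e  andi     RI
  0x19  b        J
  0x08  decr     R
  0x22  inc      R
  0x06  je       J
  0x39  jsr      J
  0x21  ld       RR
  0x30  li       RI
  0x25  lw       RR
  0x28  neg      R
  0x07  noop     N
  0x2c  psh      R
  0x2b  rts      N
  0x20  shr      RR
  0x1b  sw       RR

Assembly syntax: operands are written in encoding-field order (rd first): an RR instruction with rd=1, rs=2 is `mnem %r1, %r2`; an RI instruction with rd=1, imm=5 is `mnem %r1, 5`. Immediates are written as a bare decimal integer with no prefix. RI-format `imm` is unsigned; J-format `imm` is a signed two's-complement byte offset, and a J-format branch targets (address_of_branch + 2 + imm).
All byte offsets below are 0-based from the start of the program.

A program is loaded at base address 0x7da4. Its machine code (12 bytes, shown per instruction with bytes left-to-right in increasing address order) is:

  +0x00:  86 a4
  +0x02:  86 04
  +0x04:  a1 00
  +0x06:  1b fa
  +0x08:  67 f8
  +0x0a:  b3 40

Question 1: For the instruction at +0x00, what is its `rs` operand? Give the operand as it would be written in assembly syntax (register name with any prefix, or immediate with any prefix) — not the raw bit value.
%r9

off 0x00: read 86 a4 as big → 0x86a4
  opcode bits[15:10]=0x21: ld/RR
  [9:6] rd=10 = %r10
  [5:2] rs=9 = %r9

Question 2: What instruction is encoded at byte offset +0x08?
[08] 67 f8 → 0x67f8
  top 6b → 0x19 → b [J]
  imm: (w>>0)&0x3ff=0x3f8 (s10→-8) → -8

b -8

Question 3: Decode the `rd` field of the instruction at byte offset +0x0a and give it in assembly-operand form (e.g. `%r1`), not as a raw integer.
@+0a  big-endian(b3 40) = 0xb340
  opcode bits[15:10]=0x2c: psh/R
  rd@[9:6]=0xd ⇒ %r13

%r13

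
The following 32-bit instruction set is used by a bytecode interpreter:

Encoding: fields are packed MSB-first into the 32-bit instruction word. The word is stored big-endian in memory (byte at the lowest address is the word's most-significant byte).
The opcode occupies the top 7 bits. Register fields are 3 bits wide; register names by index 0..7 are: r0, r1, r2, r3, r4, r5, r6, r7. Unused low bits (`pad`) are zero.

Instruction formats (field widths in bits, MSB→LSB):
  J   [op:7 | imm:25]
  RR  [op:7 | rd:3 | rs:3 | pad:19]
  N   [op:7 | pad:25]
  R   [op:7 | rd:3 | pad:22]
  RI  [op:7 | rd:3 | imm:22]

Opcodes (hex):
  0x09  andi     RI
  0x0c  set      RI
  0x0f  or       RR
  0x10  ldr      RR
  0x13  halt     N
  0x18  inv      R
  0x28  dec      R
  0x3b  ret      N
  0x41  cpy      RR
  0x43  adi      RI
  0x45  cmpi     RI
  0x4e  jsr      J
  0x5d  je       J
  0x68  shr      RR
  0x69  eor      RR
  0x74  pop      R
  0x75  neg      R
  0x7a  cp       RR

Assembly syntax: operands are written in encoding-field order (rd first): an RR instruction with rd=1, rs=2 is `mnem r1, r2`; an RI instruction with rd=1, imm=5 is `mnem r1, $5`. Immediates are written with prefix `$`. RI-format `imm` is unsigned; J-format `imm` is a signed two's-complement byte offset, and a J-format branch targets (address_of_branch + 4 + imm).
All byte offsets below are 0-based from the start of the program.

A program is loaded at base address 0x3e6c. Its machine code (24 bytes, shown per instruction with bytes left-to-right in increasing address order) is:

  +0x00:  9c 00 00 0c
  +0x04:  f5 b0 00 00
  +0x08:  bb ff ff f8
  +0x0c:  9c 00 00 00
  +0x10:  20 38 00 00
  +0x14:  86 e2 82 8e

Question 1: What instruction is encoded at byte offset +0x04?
[04] f5 b0 00 00 → 0xf5b00000
  top 7b → 0x7a → cp [RR]
  [24:22] rd=6 = r6
  [21:19] rs=6 = r6

cp r6, r6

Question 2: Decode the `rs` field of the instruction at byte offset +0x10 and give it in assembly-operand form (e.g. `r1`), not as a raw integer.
r7

off 0x10: read 20 38 00 00 as big → 0x20380000
  top 7b → 0x10 → ldr [RR]
  rd: (w>>22)&0x7=0x0 → r0
  rs: (w>>19)&0x7=0x7 → r7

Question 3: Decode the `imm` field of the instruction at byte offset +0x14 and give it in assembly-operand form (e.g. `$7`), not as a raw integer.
$2261646

@+14  big-endian(86 e2 82 8e) = 0x86e2828e
  opcode bits[31:25]=0x43: adi/RI
  rd: (w>>22)&0x7=0x3 → r3
  imm: (w>>0)&0x3fffff=0x22828e → $2261646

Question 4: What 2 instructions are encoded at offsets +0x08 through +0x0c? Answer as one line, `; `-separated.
je $-8; jsr $0

off 0x08: read bb ff ff f8 as big → 0xbbfffff8
  top 7b → 0x5d → je [J]
  imm: (w>>0)&0x1ffffff=0x1fffff8 (s25→-8) → $-8
off 0x0c: read 9c 00 00 00 as big → 0x9c000000
  top 7b → 0x4e → jsr [J]
  imm: (w>>0)&0x1ffffff=0x0 → $0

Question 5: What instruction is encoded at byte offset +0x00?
jsr $12

+0x00: 9c 00 00 0c ⇒ word 0x9c00000c (big)
  opcode bits[31:25]=0x4e: jsr/J
  [24:0] imm=12 = $12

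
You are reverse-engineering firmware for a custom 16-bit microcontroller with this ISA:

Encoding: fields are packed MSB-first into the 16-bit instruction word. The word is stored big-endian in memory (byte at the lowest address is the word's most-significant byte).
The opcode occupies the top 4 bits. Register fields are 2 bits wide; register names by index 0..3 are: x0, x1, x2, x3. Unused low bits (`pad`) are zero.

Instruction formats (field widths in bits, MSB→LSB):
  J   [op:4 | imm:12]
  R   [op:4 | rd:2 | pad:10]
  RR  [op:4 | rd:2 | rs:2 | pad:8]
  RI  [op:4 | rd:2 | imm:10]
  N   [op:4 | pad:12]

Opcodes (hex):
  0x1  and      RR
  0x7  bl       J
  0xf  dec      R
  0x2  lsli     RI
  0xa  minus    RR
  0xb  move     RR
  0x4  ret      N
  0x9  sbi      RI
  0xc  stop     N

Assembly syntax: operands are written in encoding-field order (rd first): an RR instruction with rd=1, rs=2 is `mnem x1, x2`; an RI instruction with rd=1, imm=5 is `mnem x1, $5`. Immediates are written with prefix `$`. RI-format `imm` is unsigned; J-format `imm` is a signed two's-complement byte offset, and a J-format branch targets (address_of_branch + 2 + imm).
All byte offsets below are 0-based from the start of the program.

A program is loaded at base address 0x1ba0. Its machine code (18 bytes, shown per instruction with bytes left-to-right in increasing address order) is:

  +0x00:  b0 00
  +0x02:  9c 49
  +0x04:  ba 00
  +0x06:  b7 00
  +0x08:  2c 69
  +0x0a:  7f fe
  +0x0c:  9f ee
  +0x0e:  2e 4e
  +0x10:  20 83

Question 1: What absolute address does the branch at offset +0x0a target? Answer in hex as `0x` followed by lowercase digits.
off 0x0a: read 7f fe as big → 0x7ffe
  opcode bits[15:12]=0x7: bl/J
  [11:0] imm=4094 (s12→-2) = $-2
  target = base 0x1ba0 + off 0x0a + 2 + imm -2 = 0x1baa

0x1baa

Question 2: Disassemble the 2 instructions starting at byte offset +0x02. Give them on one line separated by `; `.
sbi x3, $73; move x2, x2

@+02  big-endian(9c 49) = 0x9c49
  top 4b → 0x9 → sbi [RI]
  [11:10] rd=3 = x3
  [9:0] imm=73 = $73
@+04  big-endian(ba 00) = 0xba00
  top 4b → 0xb → move [RR]
  [11:10] rd=2 = x2
  [9:8] rs=2 = x2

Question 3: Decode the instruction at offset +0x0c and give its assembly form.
+0x0c: 9f ee ⇒ word 0x9fee (big)
  top 4b → 0x9 → sbi [RI]
  rd: (w>>10)&0x3=0x3 → x3
  imm: (w>>0)&0x3ff=0x3ee → $1006

sbi x3, $1006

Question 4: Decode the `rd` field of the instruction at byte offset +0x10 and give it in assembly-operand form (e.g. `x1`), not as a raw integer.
@+10  big-endian(20 83) = 0x2083
  opcode bits[15:12]=0x2: lsli/RI
  [11:10] rd=0 = x0
  [9:0] imm=131 = $131

x0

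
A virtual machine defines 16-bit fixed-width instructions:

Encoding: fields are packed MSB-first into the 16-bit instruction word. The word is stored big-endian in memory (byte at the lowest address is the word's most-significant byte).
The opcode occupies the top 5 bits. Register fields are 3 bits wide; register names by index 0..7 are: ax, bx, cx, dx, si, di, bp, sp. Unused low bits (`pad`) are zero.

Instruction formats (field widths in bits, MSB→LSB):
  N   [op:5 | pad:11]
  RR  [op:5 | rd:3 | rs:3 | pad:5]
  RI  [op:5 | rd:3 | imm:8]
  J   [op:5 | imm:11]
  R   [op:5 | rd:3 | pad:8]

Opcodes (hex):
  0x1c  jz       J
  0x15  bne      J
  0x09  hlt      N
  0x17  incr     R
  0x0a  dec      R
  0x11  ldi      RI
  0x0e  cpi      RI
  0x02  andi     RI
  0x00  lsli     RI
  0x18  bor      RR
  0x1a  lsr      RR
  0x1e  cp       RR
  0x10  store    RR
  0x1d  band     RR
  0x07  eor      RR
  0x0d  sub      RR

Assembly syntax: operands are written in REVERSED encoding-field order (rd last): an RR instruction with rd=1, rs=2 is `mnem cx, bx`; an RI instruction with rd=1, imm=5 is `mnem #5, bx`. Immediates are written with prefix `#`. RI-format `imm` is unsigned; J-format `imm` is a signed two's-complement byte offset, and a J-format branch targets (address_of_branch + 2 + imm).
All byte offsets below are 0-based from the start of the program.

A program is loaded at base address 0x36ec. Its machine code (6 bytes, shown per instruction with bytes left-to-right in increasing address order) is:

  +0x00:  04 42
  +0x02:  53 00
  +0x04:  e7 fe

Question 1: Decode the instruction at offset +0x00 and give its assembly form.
@+00  big-endian(04 42) = 0x0442
  top 5b → 0x0 → lsli [RI]
  rd@[10:8]=0x4 ⇒ si
  imm@[7:0]=0x42 ⇒ #66

lsli #66, si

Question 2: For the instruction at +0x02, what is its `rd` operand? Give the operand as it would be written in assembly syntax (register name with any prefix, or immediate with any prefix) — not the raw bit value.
+0x02: 53 00 ⇒ word 0x5300 (big)
  op=0x5300>>11=0xa ⇒ dec (R)
  rd@[10:8]=0x3 ⇒ dx

dx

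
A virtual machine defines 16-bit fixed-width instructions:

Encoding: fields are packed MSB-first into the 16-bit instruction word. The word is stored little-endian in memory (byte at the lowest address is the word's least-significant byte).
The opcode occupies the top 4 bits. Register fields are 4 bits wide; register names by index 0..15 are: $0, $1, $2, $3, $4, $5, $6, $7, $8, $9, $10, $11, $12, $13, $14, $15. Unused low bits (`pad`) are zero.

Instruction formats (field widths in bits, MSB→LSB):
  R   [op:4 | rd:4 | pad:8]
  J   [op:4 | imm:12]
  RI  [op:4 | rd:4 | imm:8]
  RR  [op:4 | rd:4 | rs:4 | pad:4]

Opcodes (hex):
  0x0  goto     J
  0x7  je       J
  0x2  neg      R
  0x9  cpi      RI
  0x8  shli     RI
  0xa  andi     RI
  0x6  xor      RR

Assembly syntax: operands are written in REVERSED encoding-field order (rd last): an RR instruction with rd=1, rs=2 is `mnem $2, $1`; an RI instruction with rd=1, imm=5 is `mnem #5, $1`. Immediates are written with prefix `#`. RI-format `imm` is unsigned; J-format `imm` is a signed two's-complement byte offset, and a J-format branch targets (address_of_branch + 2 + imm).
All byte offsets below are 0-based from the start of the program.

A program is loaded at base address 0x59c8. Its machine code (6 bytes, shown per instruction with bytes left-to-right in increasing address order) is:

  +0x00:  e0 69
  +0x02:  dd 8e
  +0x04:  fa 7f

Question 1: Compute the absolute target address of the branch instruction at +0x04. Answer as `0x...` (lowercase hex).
0x59c8

off 0x04: read fa 7f as little → 0x7ffa
  op=0x7ffa>>12=0x7 ⇒ je (J)
  imm@[11:0]=0xffa (s12→-6) ⇒ #-6
  target = base 0x59c8 + off 0x04 + 2 + imm -6 = 0x59c8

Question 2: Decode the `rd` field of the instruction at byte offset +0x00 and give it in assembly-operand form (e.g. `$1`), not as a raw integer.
+0x00: e0 69 ⇒ word 0x69e0 (little)
  opcode bits[15:12]=0x6: xor/RR
  [11:8] rd=9 = $9
  [7:4] rs=14 = $14

$9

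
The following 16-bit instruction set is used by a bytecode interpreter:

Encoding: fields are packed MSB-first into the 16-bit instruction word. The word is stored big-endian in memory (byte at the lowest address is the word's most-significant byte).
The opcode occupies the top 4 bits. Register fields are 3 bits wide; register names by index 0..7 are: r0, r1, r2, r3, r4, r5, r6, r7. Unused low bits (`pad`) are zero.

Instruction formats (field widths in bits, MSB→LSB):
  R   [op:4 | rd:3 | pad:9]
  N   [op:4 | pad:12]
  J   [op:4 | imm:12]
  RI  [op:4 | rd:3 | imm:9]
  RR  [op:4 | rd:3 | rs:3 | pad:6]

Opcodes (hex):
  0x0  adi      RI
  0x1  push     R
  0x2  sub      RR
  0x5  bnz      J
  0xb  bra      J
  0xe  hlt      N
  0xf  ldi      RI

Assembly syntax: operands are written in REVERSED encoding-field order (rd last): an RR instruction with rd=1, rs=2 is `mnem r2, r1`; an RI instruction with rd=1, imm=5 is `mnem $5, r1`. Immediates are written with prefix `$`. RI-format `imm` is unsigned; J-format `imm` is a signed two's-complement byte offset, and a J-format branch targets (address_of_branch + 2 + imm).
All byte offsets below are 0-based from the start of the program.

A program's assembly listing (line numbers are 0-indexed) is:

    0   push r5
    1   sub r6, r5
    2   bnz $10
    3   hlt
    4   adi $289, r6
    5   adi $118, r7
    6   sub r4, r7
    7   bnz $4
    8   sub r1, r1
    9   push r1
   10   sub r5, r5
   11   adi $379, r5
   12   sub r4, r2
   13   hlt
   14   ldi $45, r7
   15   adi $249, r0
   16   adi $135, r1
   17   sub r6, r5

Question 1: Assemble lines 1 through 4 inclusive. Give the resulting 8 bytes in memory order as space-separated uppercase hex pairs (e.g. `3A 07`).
line 1 (sub): pack op=0x2:4|rd=5:3|rs=6:3|pad=0:6 = 0x2b80; big→ 2b 80
line 2 (bnz): pack op=0x5:4|imm=10:12 = 0x500a; big→ 50 0a
line 3 (hlt): pack op=0xe:4|pad=0:12 = 0xe000; big→ e0 00
line 4 (adi): pack op=0x0:4|rd=6:3|imm=289:9 = 0x0d21; big→ 0d 21

2B 80 50 0A E0 00 0D 21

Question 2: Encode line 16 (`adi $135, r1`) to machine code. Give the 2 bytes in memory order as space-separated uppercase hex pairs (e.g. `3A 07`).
02 87

line 16 (adi): pack op=0x0:4|rd=1:3|imm=135:9 = 0x0287; big→ 02 87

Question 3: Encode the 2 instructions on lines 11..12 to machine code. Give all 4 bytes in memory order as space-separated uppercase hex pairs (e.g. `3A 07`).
0B 7B 25 00

line 11 (adi): pack op=0x0:4|rd=5:3|imm=379:9 = 0x0b7b; big→ 0b 7b
line 12 (sub): pack op=0x2:4|rd=2:3|rs=4:3|pad=0:6 = 0x2500; big→ 25 00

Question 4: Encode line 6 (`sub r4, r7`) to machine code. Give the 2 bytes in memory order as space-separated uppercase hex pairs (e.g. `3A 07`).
L6: sub op=0x2:4|rd=7:3|rs=4:3|pad=0:6 ⇒ 0x2f00 ⇒ big 2f 00

2F 00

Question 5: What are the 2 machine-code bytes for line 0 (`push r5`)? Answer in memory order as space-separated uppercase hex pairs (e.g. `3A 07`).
0. push fields op=0x1:4|rd=5:3|pad=0:9 → word 1a00h → 1a 00

1A 00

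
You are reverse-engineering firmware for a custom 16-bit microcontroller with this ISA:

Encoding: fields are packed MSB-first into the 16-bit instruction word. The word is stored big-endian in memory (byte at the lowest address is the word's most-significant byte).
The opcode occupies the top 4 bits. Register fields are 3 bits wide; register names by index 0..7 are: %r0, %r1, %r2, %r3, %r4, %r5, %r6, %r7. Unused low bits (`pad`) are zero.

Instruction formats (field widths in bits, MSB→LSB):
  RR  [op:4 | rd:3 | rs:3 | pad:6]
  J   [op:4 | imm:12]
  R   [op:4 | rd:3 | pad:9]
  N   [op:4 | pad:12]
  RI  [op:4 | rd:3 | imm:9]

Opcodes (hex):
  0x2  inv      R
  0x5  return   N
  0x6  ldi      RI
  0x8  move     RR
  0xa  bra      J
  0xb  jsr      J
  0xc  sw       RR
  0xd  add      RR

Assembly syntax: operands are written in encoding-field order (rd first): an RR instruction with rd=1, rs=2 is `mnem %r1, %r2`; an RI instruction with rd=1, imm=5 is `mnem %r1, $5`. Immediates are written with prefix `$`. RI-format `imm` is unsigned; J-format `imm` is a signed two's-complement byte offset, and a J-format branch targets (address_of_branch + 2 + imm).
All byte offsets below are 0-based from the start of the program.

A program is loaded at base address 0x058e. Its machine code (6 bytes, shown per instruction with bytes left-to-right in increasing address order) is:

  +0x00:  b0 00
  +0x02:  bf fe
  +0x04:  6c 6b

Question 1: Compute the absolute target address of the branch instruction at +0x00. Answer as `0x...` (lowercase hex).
0x0590

+0x00: b0 00 ⇒ word 0xb000 (big)
  top 4b → 0xb → jsr [J]
  imm: (w>>0)&0xfff=0x0 → $0
  target = base 0x058e + off 0x00 + 2 + imm 0 = 0x0590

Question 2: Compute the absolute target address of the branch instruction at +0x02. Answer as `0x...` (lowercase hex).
0x0590

+0x02: bf fe ⇒ word 0xbffe (big)
  top 4b → 0xb → jsr [J]
  imm: (w>>0)&0xfff=0xffe (s12→-2) → $-2
  target = base 0x058e + off 0x02 + 2 + imm -2 = 0x0590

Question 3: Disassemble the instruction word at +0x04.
ldi %r6, $107

off 0x04: read 6c 6b as big → 0x6c6b
  opcode bits[15:12]=0x6: ldi/RI
  rd@[11:9]=0x6 ⇒ %r6
  imm@[8:0]=0x6b ⇒ $107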